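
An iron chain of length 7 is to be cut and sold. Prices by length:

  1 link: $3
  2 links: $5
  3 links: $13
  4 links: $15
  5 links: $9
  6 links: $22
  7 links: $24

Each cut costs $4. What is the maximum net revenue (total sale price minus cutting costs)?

Let net[k] be the best obtainable value from length k. For each k, try every first piece i and keep the best of price[i] + net[k−i] minus the 4 cut fee when i<k.
net[1] = 3
net[2] = max(3+3-4, 5+0) = 5
net[3] = max(3+5-4, 5+3-4, 13+0) = 13
net[4] = max(3+13-4, 5+5-4, 13+3-4, 15+0) = 15
net[5] = max(3+15-4, 5+13-4, 13+5-4, 15+3-4, 9+0) = 14
net[6] = max(3+14-4, 5+15-4, 13+13-4, 15+5-4, 9+3-4, 22+0) = 22
net[7] = max(3+22-4, 5+14-4, 13+15-4, …, 22+3-4, 24+0) = 24
One optimal plan: pieces 4 + 3 (1 cut) → $28 − $4 = $24.

24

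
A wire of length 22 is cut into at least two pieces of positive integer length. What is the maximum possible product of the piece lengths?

2916

Fill m[k] for k=2..22: at each k try every first piece i and multiply by the better of (k−i) uncut or m[k−i].
m[2] = 1×max(1,0) = 1×1 = 1
m[3] = max(1×2, 2×1) = 2
m[4] = max(1×3, 2×2, 3×1) = 4
m[5] = max(1×4, 2×3, 3×2, 4×1) = 6
m[6] = max(1×6, 2×4, 3×3, 4×2, 5×1) = 9
m[7] = max(1×9, 2×6, 3×4, 4×3, 5×2, 6×1) = 12
m[8] = max(1×12, 2×9, 3×6, …, 6×2, 7×1) = 18
m[9] = max(1×18, 2×12, 3×9, …, 7×2, 8×1) = 27
m[10] = max(1×27, 2×18, 3×12, …, 8×2, 9×1) = 36
m[11] = max(1×36, 2×27, 3×18, …, 9×2, 10×1) = 54
m[12] = max(1×54, 2×36, 3×27, …, 10×2, 11×1) = 81
m[13] = max(1×81, 2×54, 3×36, …, 11×2, 12×1) = 108
m[14] = max(1×108, 2×81, 3×54, …, 12×2, 13×1) = 162
m[15] = max(1×162, 2×108, 3×81, …, 13×2, 14×1) = 243
m[16] = max(1×243, 2×162, 3×108, …, 14×2, 15×1) = 324
m[17] = max(1×324, 2×243, 3×162, …, 15×2, 16×1) = 486
m[18] = max(1×486, 2×324, 3×243, …, 16×2, 17×1) = 729
m[19] = max(1×729, 2×486, 3×324, …, 17×2, 18×1) = 972
m[20] = max(1×972, 2×729, 3×486, …, 18×2, 19×1) = 1458
m[21] = max(1×1458, 2×972, 3×729, …, 19×2, 20×1) = 2187
m[22] = max(1×2187, 2×1458, 3×972, …, 20×2, 21×1) = 2916
One optimal split: 3 + 3 + 3 + 3 + 3 + 3 + 2 + 2; product 3×3×3×3×3×3×2×2 = 2916.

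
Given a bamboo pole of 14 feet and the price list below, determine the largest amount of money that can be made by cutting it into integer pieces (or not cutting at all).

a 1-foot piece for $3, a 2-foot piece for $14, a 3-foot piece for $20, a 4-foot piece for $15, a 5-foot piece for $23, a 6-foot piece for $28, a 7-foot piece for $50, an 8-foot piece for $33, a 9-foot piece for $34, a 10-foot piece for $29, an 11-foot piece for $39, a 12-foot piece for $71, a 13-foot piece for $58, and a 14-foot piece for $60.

Consider every possible first cut. R[k] is the best of p[i]+R[k−i] over all sellable i≤k.
R[1] = 3
R[2] = 14
R[3] = 20
R[4] = 28  (first piece 2, then R[2]=14)
R[5] = 34  (first piece 2, then R[3]=20)
R[6] = 42  (first piece 2, then R[4]=28)
R[7] = 50
R[8] = 56  (first piece 2, then R[6]=42)
R[9] = 64  (first piece 2, then R[7]=50)
R[10] = 70  (first piece 2, then R[8]=56)
R[11] = 78  (first piece 2, then R[9]=64)
R[12] = 84  (first piece 2, then R[10]=70)
R[13] = 92  (first piece 2, then R[11]=78)
R[14] = 100  (first piece 7, then R[7]=50)
One optimal cutting: 7 + 7 → $50 + $50 = $100.

100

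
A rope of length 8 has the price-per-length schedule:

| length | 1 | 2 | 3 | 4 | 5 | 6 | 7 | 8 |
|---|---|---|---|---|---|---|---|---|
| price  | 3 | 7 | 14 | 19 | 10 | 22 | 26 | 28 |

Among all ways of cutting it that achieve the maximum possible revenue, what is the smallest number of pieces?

Consider every possible first cut. r[k] is the best of p[i]+r[k−i] over all sellable i≤k.
r[1] = 3
r[2] = max(3+3, 7+0) = 7
r[3] = max(3+7, 7+3, 14+0) = 14
r[4] = max(3+14, 7+7, 14+3, 19+0) = 19
r[5] = max(3+19, 7+14, 14+7, 19+3, 10+0) = 22
r[6] = max(3+22, 7+19, 14+14, 19+7, 10+3, 22+0) = 28
r[7] = max(3+28, 7+22, 14+19, …, 22+3, 26+0) = 33
r[8] = max(3+33, 7+28, 14+22, …, 26+3, 28+0) = 38
Maximum revenue is $38.
Now minimize piece count subject to staying optimal: for each k, pieces[k] = 1 + min over i with p[i]+r[k−i]=r[k] of pieces[k−i].
pieces[5] = 2
pieces[6] = 2
pieces[7] = 2
pieces[8] = 2

2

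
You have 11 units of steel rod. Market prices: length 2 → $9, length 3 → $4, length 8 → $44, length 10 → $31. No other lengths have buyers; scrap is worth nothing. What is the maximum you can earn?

53

Let r[k] be the best obtainable value from length k. For each k, try every first piece i and keep the best of price[i] + r[k−i].
r[1] = 0
r[2] = 9
r[3] = 9
r[4] = 18  (first piece 2, then r[2]=9)
r[5] = 18
r[6] = 27  (first piece 2, then r[4]=18)
r[7] = 27
r[8] = 44
r[9] = 44
r[10] = 53  (first piece 2, then r[8]=44)
r[11] = 53
One optimal cutting: pieces 8 + 2 with 1 unit of scrap → $53.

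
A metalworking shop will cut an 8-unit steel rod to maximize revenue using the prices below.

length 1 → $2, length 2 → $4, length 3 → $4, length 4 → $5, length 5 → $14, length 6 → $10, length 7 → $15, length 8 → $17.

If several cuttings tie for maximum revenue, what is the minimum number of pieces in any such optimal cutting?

3

Let r[k] be the best obtainable value from length k. For each k, try every first piece i and keep the best of price[i] + r[k−i].
r[1] = 2
r[2] = max(2+2, 4+0) = 4
r[3] = max(2+4, 4+2, 4+0) = 6
r[4] = max(2+6, 4+4, 4+2, 5+0) = 8
r[5] = max(2+8, 4+6, 4+4, 5+2, 14+0) = 14
r[6] = max(2+14, 4+8, 4+6, 5+4, 14+2, 10+0) = 16
r[7] = max(2+16, 4+14, 4+8, …, 10+2, 15+0) = 18
r[8] = max(2+18, 4+16, 4+14, …, 15+2, 17+0) = 20
Maximum revenue is $20.
Now minimize piece count subject to staying optimal: for each k, pieces[k] = 1 + min over i with p[i]+r[k−i]=r[k] of pieces[k−i].
pieces[5] = 1
pieces[6] = 2
pieces[7] = 2
pieces[8] = 3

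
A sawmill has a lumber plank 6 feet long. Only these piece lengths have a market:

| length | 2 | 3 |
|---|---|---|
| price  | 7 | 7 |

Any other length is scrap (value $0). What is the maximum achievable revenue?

Build f[k] bottom-up: f[k] = max over allowed piece i of (p[i] + f[k−i]).
f[1] = 0
f[2] = 7
f[3] = max(7+0, 7+0) = 7
f[4] = max(7+7, 7+0) = 14
f[5] = max(7+7, 7+7) = 14
f[6] = max(7+14, 7+7) = 21
One optimal cutting: 2 + 2 + 2 → $21.

21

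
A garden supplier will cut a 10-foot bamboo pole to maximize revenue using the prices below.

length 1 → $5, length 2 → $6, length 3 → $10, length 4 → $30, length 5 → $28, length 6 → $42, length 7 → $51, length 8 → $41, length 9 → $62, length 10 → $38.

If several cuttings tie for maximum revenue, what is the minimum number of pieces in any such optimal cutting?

Consider every possible first cut. r[k] is the best of p[i]+r[k−i] over all sellable i≤k.
r[1] = 5
r[2] = 10  (first piece 1, then r[1]=5)
r[3] = 15  (first piece 1, then r[2]=10)
r[4] = 30
r[5] = 35  (first piece 1, then r[4]=30)
r[6] = 42
r[7] = 51
r[8] = 60  (first piece 4, then r[4]=30)
r[9] = 65  (first piece 1, then r[8]=60)
r[10] = 72  (first piece 4, then r[6]=42)
Maximum revenue is $72.
Now minimize piece count subject to staying optimal: for each k, pieces[k] = 1 + min over i with p[i]+r[k−i]=r[k] of pieces[k−i].
pieces[7] = 1
pieces[8] = 2
pieces[9] = 3
pieces[10] = 2

2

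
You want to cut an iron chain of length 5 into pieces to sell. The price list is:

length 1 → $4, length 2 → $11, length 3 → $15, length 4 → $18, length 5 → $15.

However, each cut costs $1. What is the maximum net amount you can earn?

Let net[k] be the best obtainable value from length k. For each k, try every first piece i and keep the best of price[i] + net[k−i] minus the 1 cut fee when i<k.
net[1] = 4
net[2] = max(4+4-1, 11+0) = 11
net[3] = max(4+11-1, 11+4-1, 15+0) = 15
net[4] = max(4+15-1, 11+11-1, 15+4-1, 18+0) = 21
net[5] = max(4+21-1, 11+15-1, 15+11-1, 18+4-1, 15+0) = 25
One optimal plan: pieces 3 + 2 (1 cut) → $26 − $1 = $25.

25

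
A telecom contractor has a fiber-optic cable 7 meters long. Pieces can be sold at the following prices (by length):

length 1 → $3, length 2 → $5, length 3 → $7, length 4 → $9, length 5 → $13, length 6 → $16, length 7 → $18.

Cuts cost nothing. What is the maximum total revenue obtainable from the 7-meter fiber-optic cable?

Build best[k] bottom-up: best[k] = max over allowed piece i of (p[i] + best[k−i]).
best[1] = 3
best[2] = 6  (first piece 1, then best[1]=3)
best[3] = 9  (first piece 1, then best[2]=6)
best[4] = 12  (first piece 1, then best[3]=9)
best[5] = 15  (first piece 1, then best[4]=12)
best[6] = 18  (first piece 1, then best[5]=15)
best[7] = 21  (first piece 1, then best[6]=18)
One optimal cutting: 1 + 1 + 1 + 1 + 1 + 1 + 1 → $3 + $3 + $3 + $3 + $3 + $3 + $3 = $21.

21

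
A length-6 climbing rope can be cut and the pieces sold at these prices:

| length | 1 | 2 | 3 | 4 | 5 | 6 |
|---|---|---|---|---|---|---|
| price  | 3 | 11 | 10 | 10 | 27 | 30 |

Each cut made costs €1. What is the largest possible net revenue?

31

Build net[k] bottom-up: net[k] = max over allowed piece i of (p[i] + net[k−i]) − 1 per cut.
net[1] = 3
net[2] = max(3+3-1, 11+0) = 11
net[3] = max(3+11-1, 11+3-1, 10+0) = 13
net[4] = max(3+13-1, 11+11-1, 10+3-1, 10+0) = 21
net[5] = max(3+21-1, 11+13-1, 10+11-1, 10+3-1, 27+0) = 27
net[6] = max(3+27-1, 11+21-1, 10+13-1, 10+11-1, 27+3-1, 30+0) = 31
One optimal plan: pieces 2 + 2 + 2 (2 cuts) → €33 − €2 = €31.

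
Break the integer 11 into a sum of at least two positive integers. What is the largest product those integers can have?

54

Fill m[k] for k=2..11: at each k try every first piece i and multiply by the better of (k−i) uncut or m[k−i].
m[2] = 1*max(1,0) = 1*1 = 1
m[3] = 1*max(2,1) = 1*2 = 2
m[4] = 2*max(2,1) = 2*2 = 4
m[5] = 2*max(3,2) = 2*3 = 6
m[6] = 3*max(3,2) = 3*3 = 9
m[7] = 2*max(5,6) = 2*6 = 12
m[8] = 2*max(6,9) = 2*9 = 18
m[9] = 3*max(6,9) = 3*9 = 27
m[10] = 2*max(8,18) = 2*18 = 36
m[11] = 2*max(9,27) = 2*27 = 54
One optimal split: 3 + 3 + 3 + 2; product 3*3*3*2 = 54.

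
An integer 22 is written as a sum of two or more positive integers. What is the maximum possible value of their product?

Define prod[k] = max over 1≤i<k of i · max(k−i, prod[k−i]); the inner max lets the remainder stay uncut if that's better.
prod[2] = 1×max(1,0) = 1×1 = 1
prod[3] = 1×max(2,1) = 1×2 = 2
prod[4] = 2×max(2,1) = 2×2 = 4
prod[5] = 2×max(3,2) = 2×3 = 6
prod[6] = 3×max(3,2) = 3×3 = 9
prod[7] = 2×max(5,6) = 2×6 = 12
prod[8] = 2×max(6,9) = 2×9 = 18
prod[9] = 3×max(6,9) = 3×9 = 27
prod[10] = 2×max(8,18) = 2×18 = 36
prod[11] = 2×max(9,27) = 2×27 = 54
prod[12] = 3×max(9,27) = 3×27 = 81
prod[13] = 2×max(11,54) = 2×54 = 108
prod[14] = 2×max(12,81) = 2×81 = 162
prod[15] = 3×max(12,81) = 3×81 = 243
prod[16] = 2×max(14,162) = 2×162 = 324
prod[17] = 2×max(15,243) = 2×243 = 486
prod[18] = 3×max(15,243) = 3×243 = 729
prod[19] = 2×max(17,486) = 2×486 = 972
prod[20] = 2×max(18,729) = 2×729 = 1458
prod[21] = 3×max(18,729) = 3×729 = 2187
prod[22] = 2×max(20,1458) = 2×1458 = 2916
One optimal split: 3 + 3 + 3 + 3 + 3 + 3 + 2 + 2; product 3×3×3×3×3×3×2×2 = 2916.

2916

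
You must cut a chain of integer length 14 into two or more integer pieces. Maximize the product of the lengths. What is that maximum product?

162

Fill m[k] for k=2..14: at each k try every first piece i and multiply by the better of (k−i) uncut or m[k−i].
m[2] = 1×max(1,0) = 1×1 = 1
m[3] = 1×max(2,1) = 1×2 = 2
m[4] = 2×max(2,1) = 2×2 = 4
m[5] = 2×max(3,2) = 2×3 = 6
m[6] = 3×max(3,2) = 3×3 = 9
m[7] = 2×max(5,6) = 2×6 = 12
m[8] = 2×max(6,9) = 2×9 = 18
m[9] = 3×max(6,9) = 3×9 = 27
m[10] = 2×max(8,18) = 2×18 = 36
m[11] = 2×max(9,27) = 2×27 = 54
m[12] = 3×max(9,27) = 3×27 = 81
m[13] = 2×max(11,54) = 2×54 = 108
m[14] = 2×max(12,81) = 2×81 = 162
One optimal split: 3 + 3 + 3 + 3 + 2; product 3×3×3×3×2 = 162.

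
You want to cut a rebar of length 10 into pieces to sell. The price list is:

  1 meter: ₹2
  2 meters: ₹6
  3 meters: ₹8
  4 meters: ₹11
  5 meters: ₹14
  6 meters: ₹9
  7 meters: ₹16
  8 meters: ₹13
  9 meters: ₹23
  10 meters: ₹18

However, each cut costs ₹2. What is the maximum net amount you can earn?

26

Let net[k] be the best obtainable value from length k. For each k, try every first piece i and keep the best of price[i] + net[k−i] minus the 2 cut fee when i<k.
net[1] = 2
net[2] = max(2+2-2, 6+0) = 6
net[3] = max(2+6-2, 6+2-2, 8+0) = 8
net[4] = max(2+8-2, 6+6-2, 8+2-2, 11+0) = 11
net[5] = max(2+11-2, 6+8-2, 8+6-2, 11+2-2, 14+0) = 14
net[6] = max(2+14-2, 6+11-2, 8+8-2, 11+6-2, 14+2-2, 9+0) = 15
net[7] = max(2+15-2, 6+14-2, 8+11-2, …, 9+2-2, 16+0) = 18
net[8] = max(2+18-2, 6+15-2, 8+14-2, …, 16+2-2, 13+0) = 20
net[9] = max(2+20-2, 6+18-2, 8+15-2, …, 13+2-2, 23+0) = 23
net[10] = max(2+23-2, 6+20-2, 8+18-2, …, 23+2-2, 18+0) = 26
One optimal plan: pieces 5 + 5 (1 cut) → ₹28 − ₹2 = ₹26.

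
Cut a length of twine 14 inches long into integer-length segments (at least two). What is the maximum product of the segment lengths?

162

Define g[k] = max over 1≤i<k of i · max(k−i, g[k−i]); the inner max lets the remainder stay uncut if that's better.
Small cases: g[2]=1, g[3]=2, g[4]=4, g[5]=6, g[6]=9.
g[7] = 2·max(5,6) = 2·6 = 12
g[8] = 2·max(6,9) = 2·9 = 18
g[9] = 3·max(6,9) = 3·9 = 27
g[10] = 2·max(8,18) = 2·18 = 36
g[11] = 2·max(9,27) = 2·27 = 54
g[12] = 3·max(9,27) = 3·27 = 81
g[13] = 2·max(11,54) = 2·54 = 108
g[14] = 2·max(12,81) = 2·81 = 162
One optimal split: 3 + 3 + 3 + 3 + 2; product 3·3·3·3·2 = 162.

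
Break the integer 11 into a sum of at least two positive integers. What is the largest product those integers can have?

54

Fill g[k] for k=2..11: at each k try every first piece i and multiply by the better of (k−i) uncut or g[k−i].
g[2] = 1·max(1,0) = 1·1 = 1
g[3] = 1·max(2,1) = 1·2 = 2
g[4] = 2·max(2,1) = 2·2 = 4
g[5] = 2·max(3,2) = 2·3 = 6
g[6] = 3·max(3,2) = 3·3 = 9
g[7] = 2·max(5,6) = 2·6 = 12
g[8] = 2·max(6,9) = 2·9 = 18
g[9] = 3·max(6,9) = 3·9 = 27
g[10] = 2·max(8,18) = 2·18 = 36
g[11] = 2·max(9,27) = 2·27 = 54
One optimal split: 3 + 3 + 3 + 2; product 3·3·3·2 = 54.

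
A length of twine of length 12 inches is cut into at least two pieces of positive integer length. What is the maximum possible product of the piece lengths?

81

Fill g[k] for k=2..12: at each k try every first piece i and multiply by the better of (k−i) uncut or g[k−i].
Small cases: g[2]=1, g[3]=2, g[4]=4.
g[5] = 2·max(3,2) = 2·3 = 6
g[6] = 3·max(3,2) = 3·3 = 9
g[7] = 2·max(5,6) = 2·6 = 12
g[8] = 2·max(6,9) = 2·9 = 18
g[9] = 3·max(6,9) = 3·9 = 27
g[10] = 2·max(8,18) = 2·18 = 36
g[11] = 2·max(9,27) = 2·27 = 54
g[12] = 3·max(9,27) = 3·27 = 81
One optimal split: 3 + 3 + 3 + 3; product 3·3·3·3 = 81.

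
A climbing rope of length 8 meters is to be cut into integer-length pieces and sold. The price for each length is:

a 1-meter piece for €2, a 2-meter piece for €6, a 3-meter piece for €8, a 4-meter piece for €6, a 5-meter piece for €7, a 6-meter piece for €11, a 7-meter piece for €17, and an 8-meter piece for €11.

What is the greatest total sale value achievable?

24

Build r[k] bottom-up: r[k] = max over allowed piece i of (p[i] + r[k−i]).
r[1] = 2
r[2] = max(2+2, 6+0) = 6
r[3] = max(2+6, 6+2, 8+0) = 8
r[4] = max(2+8, 6+6, 8+2, 6+0) = 12
r[5] = max(2+12, 6+8, 8+6, 6+2, 7+0) = 14
r[6] = max(2+14, 6+12, 8+8, 6+6, 7+2, 11+0) = 18
r[7] = max(2+18, 6+14, 8+12, …, 11+2, 17+0) = 20
r[8] = max(2+20, 6+18, 8+14, …, 17+2, 11+0) = 24
One optimal cutting: 2 + 2 + 2 + 2 → €6 + €6 + €6 + €6 = €24.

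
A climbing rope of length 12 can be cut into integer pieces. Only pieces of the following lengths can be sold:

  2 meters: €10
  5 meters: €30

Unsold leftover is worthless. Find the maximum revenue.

70

Let r[k] be the best obtainable value from length k. For each k, try every first piece i and keep the best of price[i] + r[k−i].
r[1] = 0
r[2] = 10
r[3] = 10
r[4] = 20  (first piece 2, then r[2]=10)
r[5] = 30
r[6] = 30
r[7] = 40  (first piece 2, then r[5]=30)
r[8] = 40
r[9] = 50  (first piece 2, then r[7]=40)
r[10] = 60  (first piece 5, then r[5]=30)
r[11] = 60
r[12] = 70  (first piece 2, then r[10]=60)
One optimal cutting: 5 + 5 + 2 → €70.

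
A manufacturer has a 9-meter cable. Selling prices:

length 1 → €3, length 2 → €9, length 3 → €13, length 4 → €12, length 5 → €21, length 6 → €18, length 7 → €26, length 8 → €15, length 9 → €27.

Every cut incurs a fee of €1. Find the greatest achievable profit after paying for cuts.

Build net[k] bottom-up: net[k] = max over allowed piece i of (p[i] + net[k−i]) − 1 per cut.
net[1] = 3
net[2] = 9
net[3] = 13
net[4] = 17  (first piece 2, then net[2]=9)
net[5] = 21  (first piece 2, then net[3]=13)
net[6] = 25  (first piece 2, then net[4]=17)
net[7] = 29  (first piece 2, then net[5]=21)
net[8] = 33  (first piece 2, then net[6]=25)
net[9] = 37  (first piece 2, then net[7]=29)
One optimal plan: pieces 3 + 2 + 2 + 2 (3 cuts) → €40 − €3 = €37.

37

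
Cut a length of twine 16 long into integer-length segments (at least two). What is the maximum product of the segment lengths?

324

Fill prod[k] for k=2..16: at each k try every first piece i and multiply by the better of (k−i) uncut or prod[k−i].
Small cases: prod[2]=1, prod[3]=2, prod[4]=4, prod[5]=6, prod[6]=9, prod[7]=12, prod[8]=18, prod[9]=27.
prod[10] = max(1·27, 2·18, 3·12, …, 8·2, 9·1) = 36
prod[11] = max(1·36, 2·27, 3·18, …, 9·2, 10·1) = 54
prod[12] = max(1·54, 2·36, 3·27, …, 10·2, 11·1) = 81
prod[13] = max(1·81, 2·54, 3·36, …, 11·2, 12·1) = 108
prod[14] = max(1·108, 2·81, 3·54, …, 12·2, 13·1) = 162
prod[15] = max(1·162, 2·108, 3·81, …, 13·2, 14·1) = 243
prod[16] = max(1·243, 2·162, 3·108, …, 14·2, 15·1) = 324
One optimal split: 3 + 3 + 3 + 3 + 2 + 2; product 3·3·3·3·2·2 = 324.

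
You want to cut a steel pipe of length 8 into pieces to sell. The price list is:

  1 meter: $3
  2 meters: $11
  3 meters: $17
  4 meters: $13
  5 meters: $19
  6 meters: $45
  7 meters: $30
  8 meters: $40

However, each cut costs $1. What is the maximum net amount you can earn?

Build net[k] bottom-up: net[k] = max over allowed piece i of (p[i] + net[k−i]) − 1 per cut.
net[1] = 3
net[2] = 11
net[3] = 17
net[4] = 21  (first piece 2, then net[2]=11)
net[5] = 27  (first piece 2, then net[3]=17)
net[6] = 45
net[7] = 47  (first piece 1, then net[6]=45)
net[8] = 55  (first piece 2, then net[6]=45)
One optimal plan: pieces 6 + 2 (1 cut) → $56 − $1 = $55.

55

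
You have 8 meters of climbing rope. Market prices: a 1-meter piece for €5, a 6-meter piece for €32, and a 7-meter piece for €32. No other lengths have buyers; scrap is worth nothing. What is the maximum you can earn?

Consider every possible first cut. f[k] is the best of p[i]+f[k−i] over all sellable i≤k.
f[1] = 5
f[2] = 10  (first piece 1, then f[1]=5)
f[3] = 15  (first piece 1, then f[2]=10)
f[4] = 20  (first piece 1, then f[3]=15)
f[5] = 25  (first piece 1, then f[4]=20)
f[6] = max(5+25, 32+0) = 32
f[7] = max(5+32, 32+5, 32+0) = 37
f[8] = max(5+37, 32+10, 32+5) = 42
One optimal cutting: 6 + 1 + 1 → €42.

42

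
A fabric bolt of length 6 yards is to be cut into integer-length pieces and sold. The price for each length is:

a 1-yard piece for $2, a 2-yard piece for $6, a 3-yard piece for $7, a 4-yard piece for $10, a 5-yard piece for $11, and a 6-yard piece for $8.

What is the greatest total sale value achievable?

Build best[k] bottom-up: best[k] = max over allowed piece i of (p[i] + best[k−i]).
best[1] = 2
best[2] = max(2+2, 6+0) = 6
best[3] = max(2+6, 6+2, 7+0) = 8
best[4] = max(2+8, 6+6, 7+2, 10+0) = 12
best[5] = max(2+12, 6+8, 7+6, 10+2, 11+0) = 14
best[6] = max(2+14, 6+12, 7+8, 10+6, 11+2, 8+0) = 18
One optimal cutting: 2 + 2 + 2 → $6 + $6 + $6 = $18.

18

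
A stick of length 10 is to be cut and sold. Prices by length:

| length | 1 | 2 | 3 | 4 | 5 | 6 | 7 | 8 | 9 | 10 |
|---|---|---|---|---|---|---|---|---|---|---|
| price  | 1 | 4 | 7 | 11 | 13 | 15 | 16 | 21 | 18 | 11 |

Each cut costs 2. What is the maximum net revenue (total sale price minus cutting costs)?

Consider every possible first cut. net[k] is the best of p[i]+net[k−i] over all sellable i≤k, charging 2 whenever i<k.
net[1] = 1
net[2] = max(1+1-2, 4+0) = 4
net[3] = max(1+4-2, 4+1-2, 7+0) = 7
net[4] = max(1+7-2, 4+4-2, 7+1-2, 11+0) = 11
net[5] = max(1+11-2, 4+7-2, 7+4-2, 11+1-2, 13+0) = 13
net[6] = max(1+13-2, 4+11-2, 7+7-2, 11+4-2, 13+1-2, 15+0) = 15
net[7] = max(1+15-2, 4+13-2, 7+11-2, …, 15+1-2, 16+0) = 16
net[8] = max(1+16-2, 4+15-2, 7+13-2, …, 16+1-2, 21+0) = 21
net[9] = max(1+21-2, 4+16-2, 7+15-2, …, 21+1-2, 18+0) = 22
net[10] = max(1+22-2, 4+21-2, 7+16-2, …, 18+1-2, 11+0) = 24
One optimal plan: pieces 6 + 4 (1 cut) → 26 − 2 = 24.

24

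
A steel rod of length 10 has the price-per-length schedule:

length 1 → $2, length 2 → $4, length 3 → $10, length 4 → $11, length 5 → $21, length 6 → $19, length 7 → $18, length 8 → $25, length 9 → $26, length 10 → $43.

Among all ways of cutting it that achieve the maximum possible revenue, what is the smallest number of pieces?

Let r[k] be the best obtainable value from length k. For each k, try every first piece i and keep the best of price[i] + r[k−i].
r[1] = 2
r[2] = max(2+2, 4+0) = 4
r[3] = max(2+4, 4+2, 10+0) = 10
r[4] = max(2+10, 4+4, 10+2, 11+0) = 12
r[5] = max(2+12, 4+10, 10+4, 11+2, 21+0) = 21
r[6] = max(2+21, 4+12, 10+10, 11+4, 21+2, 19+0) = 23
r[7] = max(2+23, 4+21, 10+12, …, 19+2, 18+0) = 25
r[8] = max(2+25, 4+23, 10+21, …, 18+2, 25+0) = 31
r[9] = max(2+31, 4+25, 10+23, …, 25+2, 26+0) = 33
r[10] = max(2+33, 4+31, 10+25, …, 26+2, 43+0) = 43
Maximum revenue is $43.
Now minimize piece count subject to staying optimal: for each k, pieces[k] = 1 + min over i with p[i]+r[k−i]=r[k] of pieces[k−i].
pieces[7] = 2
pieces[8] = 2
pieces[9] = 3
pieces[10] = 1

1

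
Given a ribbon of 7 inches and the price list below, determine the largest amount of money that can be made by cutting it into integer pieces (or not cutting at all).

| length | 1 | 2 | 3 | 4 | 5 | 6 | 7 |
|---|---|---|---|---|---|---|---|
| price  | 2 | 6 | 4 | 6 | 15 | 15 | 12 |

21

Let R[k] be the best obtainable value from length k. For each k, try every first piece i and keep the best of price[i] + R[k−i].
R[1] = 2
R[2] = max(2+2, 6+0) = 6
R[3] = max(2+6, 6+2, 4+0) = 8
R[4] = max(2+8, 6+6, 4+2, 6+0) = 12
R[5] = max(2+12, 6+8, 4+6, 6+2, 15+0) = 15
R[6] = max(2+15, 6+12, 4+8, 6+6, 15+2, 15+0) = 18
R[7] = max(2+18, 6+15, 4+12, …, 15+2, 12+0) = 21
One optimal cutting: 5 + 2 → ¢15 + ¢6 = ¢21.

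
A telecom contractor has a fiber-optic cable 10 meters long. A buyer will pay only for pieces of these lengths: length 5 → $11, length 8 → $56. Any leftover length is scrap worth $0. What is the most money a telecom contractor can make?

Let f[k] be the best obtainable value from length k. For each k, try every first piece i and keep the best of price[i] + f[k−i].
f[1] = 0
f[2] = 0
f[3] = 0
f[4] = 0
f[5] = 11
f[6] = 11
f[7] = 11
f[8] = max(11+0, 56+0) = 56
f[9] = max(11+0, 56+0) = 56
f[10] = max(11+11, 56+0) = 56
One optimal cutting: pieces 8 with 2 meters of scrap → $56.

56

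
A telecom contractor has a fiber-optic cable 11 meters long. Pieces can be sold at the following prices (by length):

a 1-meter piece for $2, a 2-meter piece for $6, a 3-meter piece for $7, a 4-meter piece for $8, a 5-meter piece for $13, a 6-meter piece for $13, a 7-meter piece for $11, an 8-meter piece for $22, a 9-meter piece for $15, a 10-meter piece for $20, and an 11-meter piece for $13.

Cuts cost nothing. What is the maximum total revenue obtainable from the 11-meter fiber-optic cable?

Build R[k] bottom-up: R[k] = max over allowed piece i of (p[i] + R[k−i]).
R[1] = 2
R[2] = max(2+2, 6+0) = 6
R[3] = max(2+6, 6+2, 7+0) = 8
R[4] = max(2+8, 6+6, 7+2, 8+0) = 12
R[5] = max(2+12, 6+8, 7+6, 8+2, 13+0) = 14
R[6] = max(2+14, 6+12, 7+8, 8+6, 13+2, 13+0) = 18
R[7] = max(2+18, 6+14, 7+12, …, 13+2, 11+0) = 20
R[8] = max(2+20, 6+18, 7+14, …, 11+2, 22+0) = 24
R[9] = max(2+24, 6+20, 7+18, …, 22+2, 15+0) = 26
R[10] = max(2+26, 6+24, 7+20, …, 15+2, 20+0) = 30
R[11] = max(2+30, 6+26, 7+24, …, 20+2, 13+0) = 32
One optimal cutting: 2 + 2 + 2 + 2 + 2 + 1 → $6 + $6 + $6 + $6 + $6 + $2 = $32.

32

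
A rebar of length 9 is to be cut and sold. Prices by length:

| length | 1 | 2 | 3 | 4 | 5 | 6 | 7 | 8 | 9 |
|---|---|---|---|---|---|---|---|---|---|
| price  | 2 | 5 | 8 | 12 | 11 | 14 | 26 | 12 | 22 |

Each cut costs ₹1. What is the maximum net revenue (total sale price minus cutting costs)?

Let v[k] be the best obtainable value from length k. For each k, try every first piece i and keep the best of price[i] + v[k−i] minus the 1 cut fee when i<k.
v[1] = 2
v[2] = 5
v[3] = 8
v[4] = 12
v[5] = 13  (first piece 1, then v[4]=12)
v[6] = 16  (first piece 2, then v[4]=12)
v[7] = 26
v[8] = 27  (first piece 1, then v[7]=26)
v[9] = 30  (first piece 2, then v[7]=26)
One optimal plan: pieces 7 + 2 (1 cut) → ₹31 − ₹1 = ₹30.

30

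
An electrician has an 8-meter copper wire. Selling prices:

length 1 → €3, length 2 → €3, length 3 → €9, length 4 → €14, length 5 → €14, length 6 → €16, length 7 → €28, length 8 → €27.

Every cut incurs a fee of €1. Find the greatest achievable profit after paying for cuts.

Consider every possible first cut. r[k] is the best of p[i]+r[k−i] over all sellable i≤k, charging 1 whenever i<k.
r[1] = 3
r[2] = 5  (first piece 1, then r[1]=3)
r[3] = 9
r[4] = 14
r[5] = 16  (first piece 1, then r[4]=14)
r[6] = 18  (first piece 1, then r[5]=16)
r[7] = 28
r[8] = 30  (first piece 1, then r[7]=28)
One optimal plan: pieces 7 + 1 (1 cut) → €31 − €1 = €30.

30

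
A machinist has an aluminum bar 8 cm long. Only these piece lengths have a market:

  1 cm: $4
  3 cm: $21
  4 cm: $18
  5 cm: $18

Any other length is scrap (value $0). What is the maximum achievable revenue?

50

Build f[k] bottom-up: f[k] = max over allowed piece i of (p[i] + f[k−i]).
f[1] = 4
f[2] = 8  (first piece 1, then f[1]=4)
f[3] = 21
f[4] = 25  (first piece 1, then f[3]=21)
f[5] = 29  (first piece 1, then f[4]=25)
f[6] = 42  (first piece 3, then f[3]=21)
f[7] = 46  (first piece 1, then f[6]=42)
f[8] = 50  (first piece 1, then f[7]=46)
One optimal cutting: 3 + 3 + 1 + 1 → $50.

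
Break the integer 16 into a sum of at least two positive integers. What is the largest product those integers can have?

324

Define prod[k] = max over 1≤i<k of i · max(k−i, prod[k−i]); the inner max lets the remainder stay uncut if that's better.
Small cases: prod[2]=1, prod[3]=2, prod[4]=4, prod[5]=6, prod[6]=9, prod[7]=12, prod[8]=18, prod[9]=27, prod[10]=36.
prod[11] = 2*max(9,27) = 2*27 = 54
prod[12] = 3*max(9,27) = 3*27 = 81
prod[13] = 2*max(11,54) = 2*54 = 108
prod[14] = 2*max(12,81) = 2*81 = 162
prod[15] = 3*max(12,81) = 3*81 = 243
prod[16] = 2*max(14,162) = 2*162 = 324
One optimal split: 3 + 3 + 3 + 3 + 2 + 2; product 3*3*3*3*2*2 = 324.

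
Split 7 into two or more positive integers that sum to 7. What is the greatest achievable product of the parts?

Let m[k] be the best product for length k (with at least one cut). For each first piece i, the rest contributes max(k−i, m[k−i]).
m[2] = 1×max(1,0) = 1×1 = 1
m[3] = 1×max(2,1) = 1×2 = 2
m[4] = 2×max(2,1) = 2×2 = 4
m[5] = 2×max(3,2) = 2×3 = 6
m[6] = 3×max(3,2) = 3×3 = 9
m[7] = 2×max(5,6) = 2×6 = 12
One optimal split: 3 + 2 + 2; product 3×2×2 = 12.

12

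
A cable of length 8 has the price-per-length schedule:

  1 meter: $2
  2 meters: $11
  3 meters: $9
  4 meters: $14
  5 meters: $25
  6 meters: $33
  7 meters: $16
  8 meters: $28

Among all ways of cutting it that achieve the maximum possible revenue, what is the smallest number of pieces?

Build r[k] bottom-up: r[k] = max over allowed piece i of (p[i] + r[k−i]).
r[1] = 2
r[2] = max(2+2, 11+0) = 11
r[3] = max(2+11, 11+2, 9+0) = 13
r[4] = max(2+13, 11+11, 9+2, 14+0) = 22
r[5] = max(2+22, 11+13, 9+11, 14+2, 25+0) = 25
r[6] = max(2+25, 11+22, 9+13, 14+11, 25+2, 33+0) = 33
r[7] = max(2+33, 11+25, 9+22, …, 33+2, 16+0) = 36
r[8] = max(2+36, 11+33, 9+25, …, 16+2, 28+0) = 44
Maximum revenue is $44.
Now minimize piece count subject to staying optimal: for each k, pieces[k] = 1 + min over i with p[i]+r[k−i]=r[k] of pieces[k−i].
pieces[5] = 1
pieces[6] = 1
pieces[7] = 2
pieces[8] = 2

2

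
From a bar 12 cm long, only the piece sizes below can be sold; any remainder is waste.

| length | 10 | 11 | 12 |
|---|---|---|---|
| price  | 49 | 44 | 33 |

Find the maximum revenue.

49

Build f[k] bottom-up: f[k] = max over allowed piece i of (p[i] + f[k−i]).
f[1] = 0
f[2] = 0
f[3] = 0
f[4] = 0
f[5] = 0
f[6] = 0
f[7] = 0
f[8] = 0
f[9] = 0
f[10] = 49
f[11] = 49
f[12] = 49
One optimal cutting: pieces 10 with 2 cm of scrap → 49.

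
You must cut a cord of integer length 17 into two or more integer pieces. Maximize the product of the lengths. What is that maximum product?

486

Let P[k] be the best product for length k (with at least one cut). For each first piece i, the rest contributes max(k−i, P[k−i]).
P[2] = 1*max(1,0) = 1*1 = 1
P[3] = 1*max(2,1) = 1*2 = 2
P[4] = 2*max(2,1) = 2*2 = 4
P[5] = 2*max(3,2) = 2*3 = 6
P[6] = 3*max(3,2) = 3*3 = 9
P[7] = 2*max(5,6) = 2*6 = 12
P[8] = 2*max(6,9) = 2*9 = 18
P[9] = 3*max(6,9) = 3*9 = 27
P[10] = 2*max(8,18) = 2*18 = 36
P[11] = 2*max(9,27) = 2*27 = 54
P[12] = 3*max(9,27) = 3*27 = 81
P[13] = 2*max(11,54) = 2*54 = 108
P[14] = 2*max(12,81) = 2*81 = 162
P[15] = 3*max(12,81) = 3*81 = 243
P[16] = 2*max(14,162) = 2*162 = 324
P[17] = 2*max(15,243) = 2*243 = 486
One optimal split: 3 + 3 + 3 + 3 + 3 + 2; product 3*3*3*3*3*2 = 486.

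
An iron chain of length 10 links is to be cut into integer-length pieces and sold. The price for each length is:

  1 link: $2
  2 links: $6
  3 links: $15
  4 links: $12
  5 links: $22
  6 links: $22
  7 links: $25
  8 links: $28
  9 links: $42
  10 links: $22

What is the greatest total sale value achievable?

Consider every possible first cut. r[k] is the best of p[i]+r[k−i] over all sellable i≤k.
r[1] = 2
r[2] = 6
r[3] = 15
r[4] = 17  (first piece 1, then r[3]=15)
r[5] = 22
r[6] = 30  (first piece 3, then r[3]=15)
r[7] = 32  (first piece 1, then r[6]=30)
r[8] = 37  (first piece 3, then r[5]=22)
r[9] = 45  (first piece 3, then r[6]=30)
r[10] = 47  (first piece 1, then r[9]=45)
One optimal cutting: 3 + 3 + 3 + 1 → $15 + $15 + $15 + $2 = $47.

47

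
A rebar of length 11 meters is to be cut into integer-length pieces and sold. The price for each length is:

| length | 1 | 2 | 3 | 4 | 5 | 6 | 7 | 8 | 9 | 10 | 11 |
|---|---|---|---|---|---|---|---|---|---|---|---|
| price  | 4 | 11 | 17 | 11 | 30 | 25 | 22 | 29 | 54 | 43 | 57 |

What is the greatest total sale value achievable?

Build best[k] bottom-up: best[k] = max over allowed piece i of (p[i] + best[k−i]).
best[1] = 4
best[2] = max(4+4, 11+0) = 11
best[3] = max(4+11, 11+4, 17+0) = 17
best[4] = max(4+17, 11+11, 17+4, 11+0) = 22
best[5] = max(4+22, 11+17, 17+11, 11+4, 30+0) = 30
best[6] = max(4+30, 11+22, 17+17, 11+11, 30+4, 25+0) = 34
best[7] = max(4+34, 11+30, 17+22, …, 25+4, 22+0) = 41
best[8] = max(4+41, 11+34, 17+30, …, 22+4, 29+0) = 47
best[9] = max(4+47, 11+41, 17+34, …, 29+4, 54+0) = 54
best[10] = max(4+54, 11+47, 17+41, …, 54+4, 43+0) = 60
best[11] = max(4+60, 11+54, 17+47, …, 43+4, 57+0) = 65
One optimal cutting: 9 + 2 → ₹54 + ₹11 = ₹65.

65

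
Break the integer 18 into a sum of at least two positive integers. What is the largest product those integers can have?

729

Let P[k] be the best product for length k (with at least one cut). For each first piece i, the rest contributes max(k−i, P[k−i]).
P[2] = 1·max(1,0) = 1·1 = 1
P[3] = 1·max(2,1) = 1·2 = 2
P[4] = 2·max(2,1) = 2·2 = 4
P[5] = 2·max(3,2) = 2·3 = 6
P[6] = 3·max(3,2) = 3·3 = 9
P[7] = 2·max(5,6) = 2·6 = 12
P[8] = 2·max(6,9) = 2·9 = 18
P[9] = 3·max(6,9) = 3·9 = 27
P[10] = 2·max(8,18) = 2·18 = 36
P[11] = 2·max(9,27) = 2·27 = 54
P[12] = 3·max(9,27) = 3·27 = 81
P[13] = 2·max(11,54) = 2·54 = 108
P[14] = 2·max(12,81) = 2·81 = 162
P[15] = 3·max(12,81) = 3·81 = 243
P[16] = 2·max(14,162) = 2·162 = 324
P[17] = 2·max(15,243) = 2·243 = 486
P[18] = 3·max(15,243) = 3·243 = 729
One optimal split: 3 + 3 + 3 + 3 + 3 + 3; product 3·3·3·3·3·3 = 729.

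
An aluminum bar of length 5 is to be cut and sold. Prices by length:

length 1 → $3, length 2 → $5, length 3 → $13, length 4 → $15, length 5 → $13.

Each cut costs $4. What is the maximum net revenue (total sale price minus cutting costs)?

14

Consider every possible first cut. r[k] is the best of p[i]+r[k−i] over all sellable i≤k, charging 4 whenever i<k.
r[1] = 3
r[2] = max(3+3-4, 5+0) = 5
r[3] = max(3+5-4, 5+3-4, 13+0) = 13
r[4] = max(3+13-4, 5+5-4, 13+3-4, 15+0) = 15
r[5] = max(3+15-4, 5+13-4, 13+5-4, 15+3-4, 13+0) = 14
One optimal plan: pieces 4 + 1 (1 cut) → $18 − $4 = $14.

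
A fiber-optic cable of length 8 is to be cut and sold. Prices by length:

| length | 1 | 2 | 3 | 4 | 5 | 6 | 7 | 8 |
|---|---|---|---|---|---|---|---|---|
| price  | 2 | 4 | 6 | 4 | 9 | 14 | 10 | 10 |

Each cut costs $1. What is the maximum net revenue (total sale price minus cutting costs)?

17

Build net[k] bottom-up: net[k] = max over allowed piece i of (p[i] + net[k−i]) − 1 per cut.
net[1] = 2
net[2] = max(2+2-1, 4+0) = 4
net[3] = max(2+4-1, 4+2-1, 6+0) = 6
net[4] = max(2+6-1, 4+4-1, 6+2-1, 4+0) = 7
net[5] = max(2+7-1, 4+6-1, 6+4-1, 4+2-1, 9+0) = 9
net[6] = max(2+9-1, 4+7-1, 6+6-1, 4+4-1, 9+2-1, 14+0) = 14
net[7] = max(2+14-1, 4+9-1, 6+7-1, …, 14+2-1, 10+0) = 15
net[8] = max(2+15-1, 4+14-1, 6+9-1, …, 10+2-1, 10+0) = 17
One optimal plan: pieces 6 + 2 (1 cut) → $18 − $1 = $17.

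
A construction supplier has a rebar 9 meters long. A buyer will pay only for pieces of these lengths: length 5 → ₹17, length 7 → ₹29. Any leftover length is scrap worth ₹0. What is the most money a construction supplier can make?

29

Build f[k] bottom-up: f[k] = max over allowed piece i of (p[i] + f[k−i]).
f[1] = 0
f[2] = 0
f[3] = 0
f[4] = 0
f[5] = 17
f[6] = 17
f[7] = 29
f[8] = 29
f[9] = 29
One optimal cutting: pieces 7 with 2 meters of scrap → ₹29.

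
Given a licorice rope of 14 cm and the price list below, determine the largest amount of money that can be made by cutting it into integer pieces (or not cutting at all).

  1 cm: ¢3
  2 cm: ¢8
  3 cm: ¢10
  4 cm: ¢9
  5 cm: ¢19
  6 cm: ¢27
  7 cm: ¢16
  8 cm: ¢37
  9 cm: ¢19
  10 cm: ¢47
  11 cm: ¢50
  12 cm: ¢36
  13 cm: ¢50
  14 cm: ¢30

64

Consider every possible first cut. best[k] is the best of p[i]+best[k−i] over all sellable i≤k.
best[1] = 3
best[2] = 8
best[3] = 11  (first piece 1, then best[2]=8)
best[4] = 16  (first piece 2, then best[2]=8)
best[5] = 19  (first piece 1, then best[4]=16)
best[6] = 27
best[7] = 30  (first piece 1, then best[6]=27)
best[8] = 37
best[9] = 40  (first piece 1, then best[8]=37)
best[10] = 47
best[11] = 50  (first piece 1, then best[10]=47)
best[12] = 55  (first piece 2, then best[10]=47)
best[13] = 58  (first piece 1, then best[12]=55)
best[14] = 64  (first piece 6, then best[8]=37)
One optimal cutting: 8 + 6 → ¢37 + ¢27 = ¢64.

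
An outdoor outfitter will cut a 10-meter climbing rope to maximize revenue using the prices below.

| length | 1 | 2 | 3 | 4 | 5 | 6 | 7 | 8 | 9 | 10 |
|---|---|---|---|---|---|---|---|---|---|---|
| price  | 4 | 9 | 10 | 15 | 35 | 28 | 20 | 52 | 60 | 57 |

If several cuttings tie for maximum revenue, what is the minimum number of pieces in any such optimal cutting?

Let r[k] be the best obtainable value from length k. For each k, try every first piece i and keep the best of price[i] + r[k−i].
r[1] = 4
r[2] = max(4+4, 9+0) = 9
r[3] = max(4+9, 9+4, 10+0) = 13
r[4] = max(4+13, 9+9, 10+4, 15+0) = 18
r[5] = max(4+18, 9+13, 10+9, 15+4, 35+0) = 35
r[6] = max(4+35, 9+18, 10+13, 15+9, 35+4, 28+0) = 39
r[7] = max(4+39, 9+35, 10+18, …, 28+4, 20+0) = 44
r[8] = max(4+44, 9+39, 10+35, …, 20+4, 52+0) = 52
r[9] = max(4+52, 9+44, 10+39, …, 52+4, 60+0) = 60
r[10] = max(4+60, 9+52, 10+44, …, 60+4, 57+0) = 70
Maximum revenue is €70.
Now minimize piece count subject to staying optimal: for each k, pieces[k] = 1 + min over i with p[i]+r[k−i]=r[k] of pieces[k−i].
pieces[7] = 2
pieces[8] = 1
pieces[9] = 1
pieces[10] = 2

2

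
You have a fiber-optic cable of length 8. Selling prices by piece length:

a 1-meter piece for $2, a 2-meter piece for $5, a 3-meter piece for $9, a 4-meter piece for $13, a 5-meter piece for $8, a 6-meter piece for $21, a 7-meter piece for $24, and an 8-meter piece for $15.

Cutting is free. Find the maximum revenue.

Let r[k] be the best obtainable value from length k. For each k, try every first piece i and keep the best of price[i] + r[k−i].
r[1] = 2
r[2] = max(2+2, 5+0) = 5
r[3] = max(2+5, 5+2, 9+0) = 9
r[4] = max(2+9, 5+5, 9+2, 13+0) = 13
r[5] = max(2+13, 5+9, 9+5, 13+2, 8+0) = 15
r[6] = max(2+15, 5+13, 9+9, 13+5, 8+2, 21+0) = 21
r[7] = max(2+21, 5+15, 9+13, …, 21+2, 24+0) = 24
r[8] = max(2+24, 5+21, 9+15, …, 24+2, 15+0) = 26
One optimal cutting: 7 + 1 → $24 + $2 = $26.

26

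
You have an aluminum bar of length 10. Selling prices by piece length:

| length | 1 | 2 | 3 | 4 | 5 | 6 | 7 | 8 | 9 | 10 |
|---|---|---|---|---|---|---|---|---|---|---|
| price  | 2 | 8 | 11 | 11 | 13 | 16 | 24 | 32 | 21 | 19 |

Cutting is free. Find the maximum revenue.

Build R[k] bottom-up: R[k] = max over allowed piece i of (p[i] + R[k−i]).
R[1] = 2
R[2] = max(2+2, 8+0) = 8
R[3] = max(2+8, 8+2, 11+0) = 11
R[4] = max(2+11, 8+8, 11+2, 11+0) = 16
R[5] = max(2+16, 8+11, 11+8, 11+2, 13+0) = 19
R[6] = max(2+19, 8+16, 11+11, 11+8, 13+2, 16+0) = 24
R[7] = max(2+24, 8+19, 11+16, …, 16+2, 24+0) = 27
R[8] = max(2+27, 8+24, 11+19, …, 24+2, 32+0) = 32
R[9] = max(2+32, 8+27, 11+24, …, 32+2, 21+0) = 35
R[10] = max(2+35, 8+32, 11+27, …, 21+2, 19+0) = 40
One optimal cutting: 2 + 2 + 2 + 2 + 2 → $8 + $8 + $8 + $8 + $8 = $40.

40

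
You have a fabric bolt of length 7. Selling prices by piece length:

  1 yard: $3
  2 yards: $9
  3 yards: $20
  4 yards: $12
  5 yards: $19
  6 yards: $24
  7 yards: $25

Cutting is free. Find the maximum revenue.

43

Let R[k] be the best obtainable value from length k. For each k, try every first piece i and keep the best of price[i] + R[k−i].
R[1] = 3
R[2] = max(3+3, 9+0) = 9
R[3] = max(3+9, 9+3, 20+0) = 20
R[4] = max(3+20, 9+9, 20+3, 12+0) = 23
R[5] = max(3+23, 9+20, 20+9, 12+3, 19+0) = 29
R[6] = max(3+29, 9+23, 20+20, 12+9, 19+3, 24+0) = 40
R[7] = max(3+40, 9+29, 20+23, …, 24+3, 25+0) = 43
One optimal cutting: 3 + 3 + 1 → $20 + $20 + $3 = $43.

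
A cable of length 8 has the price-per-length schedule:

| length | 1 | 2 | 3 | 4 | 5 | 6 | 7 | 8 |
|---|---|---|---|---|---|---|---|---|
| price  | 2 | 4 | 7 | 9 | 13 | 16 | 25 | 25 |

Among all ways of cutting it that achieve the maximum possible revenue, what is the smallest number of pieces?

2

Build r[k] bottom-up: r[k] = max over allowed piece i of (p[i] + r[k−i]).
r[1] = 2
r[2] = max(2+2, 4+0) = 4
r[3] = max(2+4, 4+2, 7+0) = 7
r[4] = max(2+7, 4+4, 7+2, 9+0) = 9
r[5] = max(2+9, 4+7, 7+4, 9+2, 13+0) = 13
r[6] = max(2+13, 4+9, 7+7, 9+4, 13+2, 16+0) = 16
r[7] = max(2+16, 4+13, 7+9, …, 16+2, 25+0) = 25
r[8] = max(2+25, 4+16, 7+13, …, 25+2, 25+0) = 27
Maximum revenue is $27.
Now minimize piece count subject to staying optimal: for each k, pieces[k] = 1 + min over i with p[i]+r[k−i]=r[k] of pieces[k−i].
pieces[5] = 1
pieces[6] = 1
pieces[7] = 1
pieces[8] = 2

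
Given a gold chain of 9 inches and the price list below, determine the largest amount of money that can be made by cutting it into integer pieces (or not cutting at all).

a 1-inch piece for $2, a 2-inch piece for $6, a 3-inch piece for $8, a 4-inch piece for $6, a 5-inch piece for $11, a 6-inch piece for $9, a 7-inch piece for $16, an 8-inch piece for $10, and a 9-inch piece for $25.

26

Let r[k] be the best obtainable value from length k. For each k, try every first piece i and keep the best of price[i] + r[k−i].
r[1] = 2
r[2] = 6
r[3] = 8  (first piece 1, then r[2]=6)
r[4] = 12  (first piece 2, then r[2]=6)
r[5] = 14  (first piece 1, then r[4]=12)
r[6] = 18  (first piece 2, then r[4]=12)
r[7] = 20  (first piece 1, then r[6]=18)
r[8] = 24  (first piece 2, then r[6]=18)
r[9] = 26  (first piece 1, then r[8]=24)
One optimal cutting: 2 + 2 + 2 + 2 + 1 → $6 + $6 + $6 + $6 + $2 = $26.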